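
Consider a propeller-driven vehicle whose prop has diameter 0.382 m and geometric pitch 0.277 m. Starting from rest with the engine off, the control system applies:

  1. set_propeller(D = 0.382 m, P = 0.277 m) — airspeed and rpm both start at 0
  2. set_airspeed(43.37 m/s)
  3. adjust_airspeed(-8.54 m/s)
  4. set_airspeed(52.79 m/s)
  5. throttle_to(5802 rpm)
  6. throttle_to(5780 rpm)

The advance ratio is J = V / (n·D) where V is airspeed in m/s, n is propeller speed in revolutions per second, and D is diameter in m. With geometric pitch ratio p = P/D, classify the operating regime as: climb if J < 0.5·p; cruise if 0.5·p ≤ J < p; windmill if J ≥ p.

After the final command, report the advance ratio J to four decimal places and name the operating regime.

J = 1.4345, regime = windmill

set_propeller: D = 0.382 m, P = 0.277 m (p = P/D = 0.725131); state ← (V=0, rpm=0)
set_airspeed(43.37): V ← 43.37 m/s
adjust_airspeed(-8.54): V ← 43.37 -8.54 = 34.83 m/s
set_airspeed(52.79): V ← 52.79 m/s
throttle_to(5802): rpm ← 5802
throttle_to(5780): rpm ← 5780
final state: V = 52.79 m/s, rpm = 5780 → n = rpm/60 = 96.333333 rev/s
J = V / (n·D) = 52.79 / (96.333333 × 0.382) = 1.434537
regime bands: climb J<0.3626 | cruise [0.3626, 0.7251) | windmill J≥0.7251
J = 1.4345 → windmill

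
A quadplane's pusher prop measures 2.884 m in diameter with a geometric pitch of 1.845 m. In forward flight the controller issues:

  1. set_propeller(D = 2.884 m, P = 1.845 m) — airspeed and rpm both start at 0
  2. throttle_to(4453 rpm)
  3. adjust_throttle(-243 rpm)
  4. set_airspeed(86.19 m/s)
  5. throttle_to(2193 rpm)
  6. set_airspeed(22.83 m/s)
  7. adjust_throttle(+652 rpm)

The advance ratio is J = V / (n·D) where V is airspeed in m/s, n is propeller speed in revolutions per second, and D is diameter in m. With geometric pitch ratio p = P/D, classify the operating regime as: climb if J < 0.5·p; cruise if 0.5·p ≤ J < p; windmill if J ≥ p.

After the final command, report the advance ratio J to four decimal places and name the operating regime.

J = 0.1669, regime = climb

set_propeller: D = 2.884 m, P = 1.845 m (p = P/D = 0.639736); state ← (V=0, rpm=0)
throttle_to(4453): rpm ← 4453
adjust_throttle(-243): rpm ← 4453 -243 = 4210
set_airspeed(86.19): V ← 86.19 m/s
throttle_to(2193): rpm ← 2193
set_airspeed(22.83): V ← 22.83 m/s
adjust_throttle(+652): rpm ← 2193 +652 = 2845
final state: V = 22.83 m/s, rpm = 2845 → n = rpm/60 = 47.416667 rev/s
J = V / (n·D) = 22.83 / (47.416667 × 2.884) = 0.166947
regime bands: climb J<0.3199 | cruise [0.3199, 0.6397) | windmill J≥0.6397
J = 0.1669 → climb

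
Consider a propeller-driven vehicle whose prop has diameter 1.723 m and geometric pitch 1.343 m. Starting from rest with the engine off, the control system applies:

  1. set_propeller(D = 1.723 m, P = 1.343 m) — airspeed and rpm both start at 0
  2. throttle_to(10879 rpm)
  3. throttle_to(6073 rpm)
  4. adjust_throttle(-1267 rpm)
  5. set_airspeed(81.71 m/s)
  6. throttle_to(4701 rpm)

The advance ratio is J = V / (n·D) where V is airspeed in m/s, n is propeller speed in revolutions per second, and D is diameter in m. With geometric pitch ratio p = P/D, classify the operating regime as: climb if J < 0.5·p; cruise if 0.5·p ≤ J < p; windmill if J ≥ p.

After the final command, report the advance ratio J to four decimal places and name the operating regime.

J = 0.6053, regime = cruise

set_propeller: D = 1.723 m, P = 1.343 m (p = P/D = 0.779454); state ← (V=0, rpm=0)
throttle_to(10879): rpm ← 10879
throttle_to(6073): rpm ← 6073
adjust_throttle(-1267): rpm ← 6073 -1267 = 4806
set_airspeed(81.71): V ← 81.71 m/s
throttle_to(4701): rpm ← 4701
final state: V = 81.71 m/s, rpm = 4701 → n = rpm/60 = 78.350000 rev/s
J = V / (n·D) = 81.71 / (78.350000 × 1.723) = 0.605272
regime bands: climb J<0.3897 | cruise [0.3897, 0.7795) | windmill J≥0.7795
J = 0.6053 → cruise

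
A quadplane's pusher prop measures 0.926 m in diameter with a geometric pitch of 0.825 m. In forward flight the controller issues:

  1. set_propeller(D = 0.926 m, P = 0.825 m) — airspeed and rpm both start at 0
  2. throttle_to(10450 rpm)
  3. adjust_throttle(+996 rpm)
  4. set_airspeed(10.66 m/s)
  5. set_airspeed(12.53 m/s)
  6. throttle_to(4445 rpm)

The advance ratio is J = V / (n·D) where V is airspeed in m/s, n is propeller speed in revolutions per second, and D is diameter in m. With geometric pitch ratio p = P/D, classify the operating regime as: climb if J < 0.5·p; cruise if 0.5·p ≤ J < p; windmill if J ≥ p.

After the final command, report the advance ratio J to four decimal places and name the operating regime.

set_propeller: D = 0.926 m, P = 0.825 m (p = P/D = 0.890929); state ← (V=0, rpm=0)
throttle_to(10450): rpm ← 10450
adjust_throttle(+996): rpm ← 10450 +996 = 11446
set_airspeed(10.66): V ← 10.66 m/s
set_airspeed(12.53): V ← 12.53 m/s
throttle_to(4445): rpm ← 4445
final state: V = 12.53 m/s, rpm = 4445 → n = rpm/60 = 74.083333 rev/s
J = V / (n·D) = 12.53 / (74.083333 × 0.926) = 0.182650
regime bands: climb J<0.4455 | cruise [0.4455, 0.8909) | windmill J≥0.8909
J = 0.1826 → climb

J = 0.1826, regime = climb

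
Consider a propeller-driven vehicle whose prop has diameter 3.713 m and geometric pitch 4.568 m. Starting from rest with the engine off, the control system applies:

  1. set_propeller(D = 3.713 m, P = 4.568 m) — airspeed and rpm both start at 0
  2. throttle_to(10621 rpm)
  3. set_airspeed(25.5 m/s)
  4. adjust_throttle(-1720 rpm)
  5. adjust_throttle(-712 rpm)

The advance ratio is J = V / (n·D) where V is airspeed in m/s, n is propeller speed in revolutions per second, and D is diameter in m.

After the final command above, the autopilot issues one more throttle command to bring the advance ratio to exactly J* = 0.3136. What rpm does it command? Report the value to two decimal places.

rpm = 1313.99

set_propeller: D = 3.713 m, P = 4.568 m (p = P/D = 1.230272); state ← (V=0, rpm=0)
throttle_to(10621): rpm ← 10621
set_airspeed(25.5): V ← 25.5 m/s
adjust_throttle(-1720): rpm ← 10621 -1720 = 8901
adjust_throttle(-712): rpm ← 8901 -712 = 8189
final state: V = 25.5 m/s, rpm = 8189 → n = rpm/60 = 136.483333 rev/s
target J* = 0.3136; solve J* = V/(n·D) for n: n = V/(J*·D) = 25.5/(0.3136 × 3.713) = 21.899751 rev/s
rpm = 60·n = 1313.985061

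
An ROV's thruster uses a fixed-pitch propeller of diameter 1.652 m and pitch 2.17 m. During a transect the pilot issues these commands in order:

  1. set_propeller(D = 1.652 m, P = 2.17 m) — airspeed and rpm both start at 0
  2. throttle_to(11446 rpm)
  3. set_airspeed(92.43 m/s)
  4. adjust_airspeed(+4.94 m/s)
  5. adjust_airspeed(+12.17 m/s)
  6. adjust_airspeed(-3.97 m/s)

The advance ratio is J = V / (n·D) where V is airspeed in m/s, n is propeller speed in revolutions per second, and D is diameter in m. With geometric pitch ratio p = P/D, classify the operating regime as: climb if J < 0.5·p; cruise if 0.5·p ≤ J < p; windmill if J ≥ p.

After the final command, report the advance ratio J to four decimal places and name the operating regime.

set_propeller: D = 1.652 m, P = 2.17 m (p = P/D = 1.313559); state ← (V=0, rpm=0)
throttle_to(11446): rpm ← 11446
set_airspeed(92.43): V ← 92.43 m/s
adjust_airspeed(+4.94): V ← 92.43 +4.94 = 97.37 m/s
adjust_airspeed(+12.17): V ← 97.37 +12.17 = 109.54 m/s
adjust_airspeed(-3.97): V ← 109.54 -3.97 = 105.57 m/s
final state: V = 105.57 m/s, rpm = 11446 → n = rpm/60 = 190.766667 rev/s
J = V / (n·D) = 105.57 / (190.766667 × 1.652) = 0.334987
regime bands: climb J<0.6568 | cruise [0.6568, 1.3136) | windmill J≥1.3136
J = 0.3350 → climb

J = 0.3350, regime = climb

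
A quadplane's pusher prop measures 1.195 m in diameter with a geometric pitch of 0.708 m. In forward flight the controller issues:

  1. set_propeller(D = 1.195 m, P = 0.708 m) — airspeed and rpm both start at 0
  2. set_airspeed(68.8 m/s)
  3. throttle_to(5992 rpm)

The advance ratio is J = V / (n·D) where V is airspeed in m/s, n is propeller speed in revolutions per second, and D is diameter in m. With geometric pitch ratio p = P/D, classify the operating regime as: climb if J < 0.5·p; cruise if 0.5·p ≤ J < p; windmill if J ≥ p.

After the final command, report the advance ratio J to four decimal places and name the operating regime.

J = 0.5765, regime = cruise

set_propeller: D = 1.195 m, P = 0.708 m (p = P/D = 0.592469); state ← (V=0, rpm=0)
set_airspeed(68.8): V ← 68.8 m/s
throttle_to(5992): rpm ← 5992
final state: V = 68.8 m/s, rpm = 5992 → n = rpm/60 = 99.866667 rev/s
J = V / (n·D) = 68.8 / (99.866667 × 1.195) = 0.576501
regime bands: climb J<0.2962 | cruise [0.2962, 0.5925) | windmill J≥0.5925
J = 0.5765 → cruise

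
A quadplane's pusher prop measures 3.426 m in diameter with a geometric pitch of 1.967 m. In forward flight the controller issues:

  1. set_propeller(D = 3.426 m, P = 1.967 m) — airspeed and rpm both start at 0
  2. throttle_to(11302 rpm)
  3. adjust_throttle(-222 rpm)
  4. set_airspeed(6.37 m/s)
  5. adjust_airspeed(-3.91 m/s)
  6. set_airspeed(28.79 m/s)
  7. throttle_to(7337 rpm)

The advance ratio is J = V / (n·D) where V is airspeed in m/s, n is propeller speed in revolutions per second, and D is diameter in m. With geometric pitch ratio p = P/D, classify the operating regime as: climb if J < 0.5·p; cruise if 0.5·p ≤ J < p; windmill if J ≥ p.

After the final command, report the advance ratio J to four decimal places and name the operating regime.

set_propeller: D = 3.426 m, P = 1.967 m (p = P/D = 0.574139); state ← (V=0, rpm=0)
throttle_to(11302): rpm ← 11302
adjust_throttle(-222): rpm ← 11302 -222 = 11080
set_airspeed(6.37): V ← 6.37 m/s
adjust_airspeed(-3.91): V ← 6.37 -3.91 = 2.46 m/s
set_airspeed(28.79): V ← 28.79 m/s
throttle_to(7337): rpm ← 7337
final state: V = 28.79 m/s, rpm = 7337 → n = rpm/60 = 122.283333 rev/s
J = V / (n·D) = 28.79 / (122.283333 × 3.426) = 0.068721
regime bands: climb J<0.2871 | cruise [0.2871, 0.5741) | windmill J≥0.5741
J = 0.0687 → climb

J = 0.0687, regime = climb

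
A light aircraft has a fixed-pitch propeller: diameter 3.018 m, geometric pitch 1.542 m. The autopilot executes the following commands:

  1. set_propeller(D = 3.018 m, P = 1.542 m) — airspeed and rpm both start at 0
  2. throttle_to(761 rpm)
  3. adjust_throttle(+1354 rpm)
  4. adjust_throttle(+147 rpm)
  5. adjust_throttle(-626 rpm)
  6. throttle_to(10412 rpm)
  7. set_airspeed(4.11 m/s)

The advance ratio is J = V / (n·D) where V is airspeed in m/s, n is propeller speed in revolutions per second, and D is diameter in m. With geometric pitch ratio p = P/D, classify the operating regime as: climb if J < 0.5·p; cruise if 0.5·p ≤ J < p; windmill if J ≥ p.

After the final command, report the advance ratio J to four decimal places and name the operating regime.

J = 0.0078, regime = climb

set_propeller: D = 3.018 m, P = 1.542 m (p = P/D = 0.510934); state ← (V=0, rpm=0)
throttle_to(761): rpm ← 761
adjust_throttle(+1354): rpm ← 761 +1354 = 2115
adjust_throttle(+147): rpm ← 2115 +147 = 2262
adjust_throttle(-626): rpm ← 2262 -626 = 1636
throttle_to(10412): rpm ← 10412
set_airspeed(4.11): V ← 4.11 m/s
final state: V = 4.11 m/s, rpm = 10412 → n = rpm/60 = 173.533333 rev/s
J = V / (n·D) = 4.11 / (173.533333 × 3.018) = 0.007848
regime bands: climb J<0.2555 | cruise [0.2555, 0.5109) | windmill J≥0.5109
J = 0.0078 → climb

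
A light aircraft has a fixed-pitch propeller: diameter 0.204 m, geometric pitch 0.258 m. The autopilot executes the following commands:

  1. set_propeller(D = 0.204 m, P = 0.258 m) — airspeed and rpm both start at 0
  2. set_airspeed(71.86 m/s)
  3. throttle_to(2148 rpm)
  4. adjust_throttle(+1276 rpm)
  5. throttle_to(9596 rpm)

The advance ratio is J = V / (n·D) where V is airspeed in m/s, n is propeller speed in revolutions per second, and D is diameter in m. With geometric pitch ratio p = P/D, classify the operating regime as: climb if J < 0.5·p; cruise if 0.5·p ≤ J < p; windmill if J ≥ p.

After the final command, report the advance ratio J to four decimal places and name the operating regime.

set_propeller: D = 0.204 m, P = 0.258 m (p = P/D = 1.264706); state ← (V=0, rpm=0)
set_airspeed(71.86): V ← 71.86 m/s
throttle_to(2148): rpm ← 2148
adjust_throttle(+1276): rpm ← 2148 +1276 = 3424
throttle_to(9596): rpm ← 9596
final state: V = 71.86 m/s, rpm = 9596 → n = rpm/60 = 159.933333 rev/s
J = V / (n·D) = 71.86 / (159.933333 × 0.204) = 2.202511
regime bands: climb J<0.6324 | cruise [0.6324, 1.2647) | windmill J≥1.2647
J = 2.2025 → windmill

J = 2.2025, regime = windmill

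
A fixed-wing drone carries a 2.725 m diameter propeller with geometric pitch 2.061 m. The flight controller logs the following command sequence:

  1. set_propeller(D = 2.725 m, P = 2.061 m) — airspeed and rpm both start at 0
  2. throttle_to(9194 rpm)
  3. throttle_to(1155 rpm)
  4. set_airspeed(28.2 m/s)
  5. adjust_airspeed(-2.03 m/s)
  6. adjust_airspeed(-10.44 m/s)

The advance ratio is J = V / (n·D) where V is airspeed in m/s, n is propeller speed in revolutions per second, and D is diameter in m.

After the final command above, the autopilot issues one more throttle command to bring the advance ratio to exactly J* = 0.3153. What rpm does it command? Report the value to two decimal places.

set_propeller: D = 2.725 m, P = 2.061 m (p = P/D = 0.756330); state ← (V=0, rpm=0)
throttle_to(9194): rpm ← 9194
throttle_to(1155): rpm ← 1155
set_airspeed(28.2): V ← 28.2 m/s
adjust_airspeed(-2.03): V ← 28.2 -2.03 = 26.17 m/s
adjust_airspeed(-10.44): V ← 26.17 -10.44 = 15.73 m/s
final state: V = 15.73 m/s, rpm = 1155 → n = rpm/60 = 19.250000 rev/s
target J* = 0.3153; solve J* = V/(n·D) for n: n = V/(J*·D) = 15.73/(0.3153 × 2.725) = 18.307888 rev/s
rpm = 60·n = 1098.473276

rpm = 1098.47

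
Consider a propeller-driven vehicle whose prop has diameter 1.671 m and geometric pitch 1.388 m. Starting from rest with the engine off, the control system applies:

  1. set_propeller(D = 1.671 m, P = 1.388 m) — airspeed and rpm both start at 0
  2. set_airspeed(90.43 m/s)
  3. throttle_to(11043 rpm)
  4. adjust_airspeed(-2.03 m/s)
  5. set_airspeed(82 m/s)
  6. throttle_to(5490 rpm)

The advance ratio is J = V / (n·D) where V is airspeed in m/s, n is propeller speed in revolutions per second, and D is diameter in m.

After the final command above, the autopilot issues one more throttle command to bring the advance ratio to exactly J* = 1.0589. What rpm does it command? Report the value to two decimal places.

set_propeller: D = 1.671 m, P = 1.388 m (p = P/D = 0.830640); state ← (V=0, rpm=0)
set_airspeed(90.43): V ← 90.43 m/s
throttle_to(11043): rpm ← 11043
adjust_airspeed(-2.03): V ← 90.43 -2.03 = 88.4 m/s
set_airspeed(82): V ← 82 m/s
throttle_to(5490): rpm ← 5490
final state: V = 82 m/s, rpm = 5490 → n = rpm/60 = 91.500000 rev/s
target J* = 1.0589; solve J* = V/(n·D) for n: n = V/(J*·D) = 82/(1.0589 × 1.671) = 46.342820 rev/s
rpm = 60·n = 2780.569179

rpm = 2780.57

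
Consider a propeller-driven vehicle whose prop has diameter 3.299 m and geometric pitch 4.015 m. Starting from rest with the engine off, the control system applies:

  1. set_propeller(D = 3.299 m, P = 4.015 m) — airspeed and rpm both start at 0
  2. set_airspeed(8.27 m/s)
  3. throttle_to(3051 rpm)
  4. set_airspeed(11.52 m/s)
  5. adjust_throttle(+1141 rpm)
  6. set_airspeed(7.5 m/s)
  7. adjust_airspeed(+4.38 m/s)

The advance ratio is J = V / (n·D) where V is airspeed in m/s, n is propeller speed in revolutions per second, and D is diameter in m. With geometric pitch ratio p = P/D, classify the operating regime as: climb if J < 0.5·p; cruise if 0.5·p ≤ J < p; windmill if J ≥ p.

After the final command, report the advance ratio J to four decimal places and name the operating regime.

set_propeller: D = 3.299 m, P = 4.015 m (p = P/D = 1.217035); state ← (V=0, rpm=0)
set_airspeed(8.27): V ← 8.27 m/s
throttle_to(3051): rpm ← 3051
set_airspeed(11.52): V ← 11.52 m/s
adjust_throttle(+1141): rpm ← 3051 +1141 = 4192
set_airspeed(7.5): V ← 7.5 m/s
adjust_airspeed(+4.38): V ← 7.5 +4.38 = 11.88 m/s
final state: V = 11.88 m/s, rpm = 4192 → n = rpm/60 = 69.866667 rev/s
J = V / (n·D) = 11.88 / (69.866667 × 3.299) = 0.051542
regime bands: climb J<0.6085 | cruise [0.6085, 1.2170) | windmill J≥1.2170
J = 0.0515 → climb

J = 0.0515, regime = climb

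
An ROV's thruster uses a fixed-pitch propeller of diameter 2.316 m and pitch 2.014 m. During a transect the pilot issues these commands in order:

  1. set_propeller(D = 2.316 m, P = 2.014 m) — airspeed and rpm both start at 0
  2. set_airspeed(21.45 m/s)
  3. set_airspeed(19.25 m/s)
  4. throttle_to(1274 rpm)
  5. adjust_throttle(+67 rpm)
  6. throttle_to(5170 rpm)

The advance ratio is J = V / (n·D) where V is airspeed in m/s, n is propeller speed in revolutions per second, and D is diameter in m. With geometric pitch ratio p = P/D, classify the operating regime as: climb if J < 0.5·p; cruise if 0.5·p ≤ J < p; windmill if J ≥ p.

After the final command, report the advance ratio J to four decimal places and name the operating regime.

J = 0.0965, regime = climb

set_propeller: D = 2.316 m, P = 2.014 m (p = P/D = 0.869603); state ← (V=0, rpm=0)
set_airspeed(21.45): V ← 21.45 m/s
set_airspeed(19.25): V ← 19.25 m/s
throttle_to(1274): rpm ← 1274
adjust_throttle(+67): rpm ← 1274 +67 = 1341
throttle_to(5170): rpm ← 5170
final state: V = 19.25 m/s, rpm = 5170 → n = rpm/60 = 86.166667 rev/s
J = V / (n·D) = 19.25 / (86.166667 × 2.316) = 0.096461
regime bands: climb J<0.4348 | cruise [0.4348, 0.8696) | windmill J≥0.8696
J = 0.0965 → climb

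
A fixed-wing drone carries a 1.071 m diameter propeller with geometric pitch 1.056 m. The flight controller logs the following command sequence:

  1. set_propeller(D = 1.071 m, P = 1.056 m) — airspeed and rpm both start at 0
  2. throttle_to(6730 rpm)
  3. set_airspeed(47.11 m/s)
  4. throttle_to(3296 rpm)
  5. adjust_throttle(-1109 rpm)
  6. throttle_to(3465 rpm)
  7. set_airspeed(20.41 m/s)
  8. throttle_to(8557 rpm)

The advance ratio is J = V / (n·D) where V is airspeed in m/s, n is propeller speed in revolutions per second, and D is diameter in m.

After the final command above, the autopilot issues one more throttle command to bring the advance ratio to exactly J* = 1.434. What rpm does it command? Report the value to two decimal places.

set_propeller: D = 1.071 m, P = 1.056 m (p = P/D = 0.985994); state ← (V=0, rpm=0)
throttle_to(6730): rpm ← 6730
set_airspeed(47.11): V ← 47.11 m/s
throttle_to(3296): rpm ← 3296
adjust_throttle(-1109): rpm ← 3296 -1109 = 2187
throttle_to(3465): rpm ← 3465
set_airspeed(20.41): V ← 20.41 m/s
throttle_to(8557): rpm ← 8557
final state: V = 20.41 m/s, rpm = 8557 → n = rpm/60 = 142.616667 rev/s
target J* = 1.434; solve J* = V/(n·D) for n: n = V/(J*·D) = 20.41/(1.434 × 1.071) = 13.289370 rev/s
rpm = 60·n = 797.362181

rpm = 797.36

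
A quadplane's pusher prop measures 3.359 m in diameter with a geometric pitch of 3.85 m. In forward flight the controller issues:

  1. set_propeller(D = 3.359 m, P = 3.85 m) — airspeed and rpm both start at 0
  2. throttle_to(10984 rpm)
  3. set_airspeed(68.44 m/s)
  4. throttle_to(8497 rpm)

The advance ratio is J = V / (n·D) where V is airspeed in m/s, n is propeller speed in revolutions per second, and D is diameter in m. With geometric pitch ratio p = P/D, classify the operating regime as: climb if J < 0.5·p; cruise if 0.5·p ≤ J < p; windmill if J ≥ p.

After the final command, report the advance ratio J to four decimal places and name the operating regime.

J = 0.1439, regime = climb

set_propeller: D = 3.359 m, P = 3.85 m (p = P/D = 1.146174); state ← (V=0, rpm=0)
throttle_to(10984): rpm ← 10984
set_airspeed(68.44): V ← 68.44 m/s
throttle_to(8497): rpm ← 8497
final state: V = 68.44 m/s, rpm = 8497 → n = rpm/60 = 141.616667 rev/s
J = V / (n·D) = 68.44 / (141.616667 × 3.359) = 0.143875
regime bands: climb J<0.5731 | cruise [0.5731, 1.1462) | windmill J≥1.1462
J = 0.1439 → climb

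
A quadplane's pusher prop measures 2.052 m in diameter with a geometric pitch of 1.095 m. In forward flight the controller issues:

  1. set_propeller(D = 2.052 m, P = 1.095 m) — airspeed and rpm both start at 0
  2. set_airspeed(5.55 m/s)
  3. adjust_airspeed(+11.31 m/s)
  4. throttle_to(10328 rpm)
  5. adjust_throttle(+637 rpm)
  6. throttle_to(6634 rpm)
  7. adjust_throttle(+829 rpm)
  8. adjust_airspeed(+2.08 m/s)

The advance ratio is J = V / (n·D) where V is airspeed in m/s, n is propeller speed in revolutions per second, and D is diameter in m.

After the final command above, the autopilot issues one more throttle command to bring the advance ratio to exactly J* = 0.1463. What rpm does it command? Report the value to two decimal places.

rpm = 3785.38

set_propeller: D = 2.052 m, P = 1.095 m (p = P/D = 0.533626); state ← (V=0, rpm=0)
set_airspeed(5.55): V ← 5.55 m/s
adjust_airspeed(+11.31): V ← 5.55 +11.31 = 16.86 m/s
throttle_to(10328): rpm ← 10328
adjust_throttle(+637): rpm ← 10328 +637 = 10965
throttle_to(6634): rpm ← 6634
adjust_throttle(+829): rpm ← 6634 +829 = 7463
adjust_airspeed(+2.08): V ← 16.86 +2.08 = 18.94 m/s
final state: V = 18.94 m/s, rpm = 7463 → n = rpm/60 = 124.383333 rev/s
target J* = 0.1463; solve J* = V/(n·D) for n: n = V/(J*·D) = 18.94/(0.1463 × 2.052) = 63.089675 rev/s
rpm = 60·n = 3785.380517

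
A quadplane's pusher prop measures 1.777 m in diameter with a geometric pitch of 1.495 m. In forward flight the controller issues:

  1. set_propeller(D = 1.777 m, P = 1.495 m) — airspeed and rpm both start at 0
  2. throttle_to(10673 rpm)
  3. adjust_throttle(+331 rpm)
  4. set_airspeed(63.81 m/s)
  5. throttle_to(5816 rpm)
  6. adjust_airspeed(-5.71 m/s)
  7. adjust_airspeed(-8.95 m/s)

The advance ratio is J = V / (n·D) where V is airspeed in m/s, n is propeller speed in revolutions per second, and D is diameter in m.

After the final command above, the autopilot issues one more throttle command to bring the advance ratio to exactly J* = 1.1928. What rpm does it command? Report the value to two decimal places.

set_propeller: D = 1.777 m, P = 1.495 m (p = P/D = 0.841306); state ← (V=0, rpm=0)
throttle_to(10673): rpm ← 10673
adjust_throttle(+331): rpm ← 10673 +331 = 11004
set_airspeed(63.81): V ← 63.81 m/s
throttle_to(5816): rpm ← 5816
adjust_airspeed(-5.71): V ← 63.81 -5.71 = 58.1 m/s
adjust_airspeed(-8.95): V ← 58.1 -8.95 = 49.15 m/s
final state: V = 49.15 m/s, rpm = 5816 → n = rpm/60 = 96.933333 rev/s
target J* = 1.1928; solve J* = V/(n·D) for n: n = V/(J*·D) = 49.15/(1.1928 × 1.777) = 23.188276 rev/s
rpm = 60·n = 1391.296570

rpm = 1391.30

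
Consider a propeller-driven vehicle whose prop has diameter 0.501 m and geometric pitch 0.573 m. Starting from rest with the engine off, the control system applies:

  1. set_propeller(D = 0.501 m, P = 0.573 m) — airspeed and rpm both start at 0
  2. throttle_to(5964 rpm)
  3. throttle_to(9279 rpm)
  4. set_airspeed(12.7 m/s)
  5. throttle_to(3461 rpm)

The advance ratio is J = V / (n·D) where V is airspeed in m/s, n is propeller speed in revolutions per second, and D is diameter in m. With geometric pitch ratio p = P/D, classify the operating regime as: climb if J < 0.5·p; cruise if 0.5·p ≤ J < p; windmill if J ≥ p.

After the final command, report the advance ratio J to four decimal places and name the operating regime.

set_propeller: D = 0.501 m, P = 0.573 m (p = P/D = 1.143713); state ← (V=0, rpm=0)
throttle_to(5964): rpm ← 5964
throttle_to(9279): rpm ← 9279
set_airspeed(12.7): V ← 12.7 m/s
throttle_to(3461): rpm ← 3461
final state: V = 12.7 m/s, rpm = 3461 → n = rpm/60 = 57.683333 rev/s
J = V / (n·D) = 12.7 / (57.683333 × 0.501) = 0.439456
regime bands: climb J<0.5719 | cruise [0.5719, 1.1437) | windmill J≥1.1437
J = 0.4395 → climb

J = 0.4395, regime = climb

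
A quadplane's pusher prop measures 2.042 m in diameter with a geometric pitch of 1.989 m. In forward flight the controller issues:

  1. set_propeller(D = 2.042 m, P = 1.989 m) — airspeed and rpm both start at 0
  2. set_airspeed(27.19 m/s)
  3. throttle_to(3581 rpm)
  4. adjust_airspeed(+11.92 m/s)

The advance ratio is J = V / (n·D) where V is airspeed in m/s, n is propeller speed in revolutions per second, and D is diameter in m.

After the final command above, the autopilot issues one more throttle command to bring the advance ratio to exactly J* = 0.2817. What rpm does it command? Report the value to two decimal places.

set_propeller: D = 2.042 m, P = 1.989 m (p = P/D = 0.974045); state ← (V=0, rpm=0)
set_airspeed(27.19): V ← 27.19 m/s
throttle_to(3581): rpm ← 3581
adjust_airspeed(+11.92): V ← 27.19 +11.92 = 39.11 m/s
final state: V = 39.11 m/s, rpm = 3581 → n = rpm/60 = 59.683333 rev/s
target J* = 0.2817; solve J* = V/(n·D) for n: n = V/(J*·D) = 39.11/(0.2817 × 2.042) = 67.990030 rev/s
rpm = 60·n = 4079.401785

rpm = 4079.40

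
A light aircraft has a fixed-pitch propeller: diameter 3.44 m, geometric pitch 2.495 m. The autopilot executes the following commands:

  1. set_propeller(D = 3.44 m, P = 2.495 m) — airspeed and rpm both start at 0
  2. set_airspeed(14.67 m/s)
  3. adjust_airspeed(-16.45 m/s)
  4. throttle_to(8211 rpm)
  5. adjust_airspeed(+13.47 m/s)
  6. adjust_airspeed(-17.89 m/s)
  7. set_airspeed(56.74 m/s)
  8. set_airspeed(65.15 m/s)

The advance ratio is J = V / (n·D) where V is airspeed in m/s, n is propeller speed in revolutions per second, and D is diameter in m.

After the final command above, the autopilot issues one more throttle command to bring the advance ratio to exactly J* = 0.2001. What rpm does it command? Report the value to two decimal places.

set_propeller: D = 3.44 m, P = 2.495 m (p = P/D = 0.725291); state ← (V=0, rpm=0)
set_airspeed(14.67): V ← 14.67 m/s
adjust_airspeed(-16.45): V ← 14.67 -16.45 = -1.78 m/s
throttle_to(8211): rpm ← 8211
adjust_airspeed(+13.47): V ← -1.78 +13.47 = 11.69 m/s
adjust_airspeed(-17.89): V ← 11.69 -17.89 = -6.2 m/s
set_airspeed(56.74): V ← 56.74 m/s
set_airspeed(65.15): V ← 65.15 m/s
final state: V = 65.15 m/s, rpm = 8211 → n = rpm/60 = 136.850000 rev/s
target J* = 0.2001; solve J* = V/(n·D) for n: n = V/(J*·D) = 65.15/(0.2001 × 3.44) = 94.647444 rev/s
rpm = 60·n = 5678.846623

rpm = 5678.85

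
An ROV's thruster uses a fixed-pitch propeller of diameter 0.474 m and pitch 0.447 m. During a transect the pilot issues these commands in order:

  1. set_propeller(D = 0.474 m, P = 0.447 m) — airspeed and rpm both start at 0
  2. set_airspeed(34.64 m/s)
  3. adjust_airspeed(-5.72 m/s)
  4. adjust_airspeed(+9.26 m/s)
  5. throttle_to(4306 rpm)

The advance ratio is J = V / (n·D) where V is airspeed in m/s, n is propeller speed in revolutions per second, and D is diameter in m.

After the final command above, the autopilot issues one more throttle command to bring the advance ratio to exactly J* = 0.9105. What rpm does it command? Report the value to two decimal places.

set_propeller: D = 0.474 m, P = 0.447 m (p = P/D = 0.943038); state ← (V=0, rpm=0)
set_airspeed(34.64): V ← 34.64 m/s
adjust_airspeed(-5.72): V ← 34.64 -5.72 = 28.92 m/s
adjust_airspeed(+9.26): V ← 28.92 +9.26 = 38.18 m/s
throttle_to(4306): rpm ← 4306
final state: V = 38.18 m/s, rpm = 4306 → n = rpm/60 = 71.766667 rev/s
target J* = 0.9105; solve J* = V/(n·D) for n: n = V/(J*·D) = 38.18/(0.9105 × 0.474) = 88.466253 rev/s
rpm = 60·n = 5307.975170

rpm = 5307.98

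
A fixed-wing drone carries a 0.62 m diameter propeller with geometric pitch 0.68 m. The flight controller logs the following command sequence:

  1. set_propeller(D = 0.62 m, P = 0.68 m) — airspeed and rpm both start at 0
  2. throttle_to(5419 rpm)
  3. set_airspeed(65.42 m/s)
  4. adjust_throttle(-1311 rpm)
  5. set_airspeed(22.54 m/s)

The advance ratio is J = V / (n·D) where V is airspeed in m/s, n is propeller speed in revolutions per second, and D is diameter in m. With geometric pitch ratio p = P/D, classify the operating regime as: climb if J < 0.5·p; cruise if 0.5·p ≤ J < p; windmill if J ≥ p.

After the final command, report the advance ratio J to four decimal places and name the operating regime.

J = 0.5310, regime = climb

set_propeller: D = 0.62 m, P = 0.68 m (p = P/D = 1.096774); state ← (V=0, rpm=0)
throttle_to(5419): rpm ← 5419
set_airspeed(65.42): V ← 65.42 m/s
adjust_throttle(-1311): rpm ← 5419 -1311 = 4108
set_airspeed(22.54): V ← 22.54 m/s
final state: V = 22.54 m/s, rpm = 4108 → n = rpm/60 = 68.466667 rev/s
J = V / (n·D) = 22.54 / (68.466667 × 0.62) = 0.530986
regime bands: climb J<0.5484 | cruise [0.5484, 1.0968) | windmill J≥1.0968
J = 0.5310 → climb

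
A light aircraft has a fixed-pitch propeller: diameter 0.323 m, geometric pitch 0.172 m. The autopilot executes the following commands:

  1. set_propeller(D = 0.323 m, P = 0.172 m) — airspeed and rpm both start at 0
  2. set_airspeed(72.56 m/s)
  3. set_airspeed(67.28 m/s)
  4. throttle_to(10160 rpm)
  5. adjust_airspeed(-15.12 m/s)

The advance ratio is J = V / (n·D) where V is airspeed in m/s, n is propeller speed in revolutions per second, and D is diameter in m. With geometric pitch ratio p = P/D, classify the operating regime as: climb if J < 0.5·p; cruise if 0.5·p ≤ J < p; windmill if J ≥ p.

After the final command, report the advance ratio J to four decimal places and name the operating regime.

set_propeller: D = 0.323 m, P = 0.172 m (p = P/D = 0.532508); state ← (V=0, rpm=0)
set_airspeed(72.56): V ← 72.56 m/s
set_airspeed(67.28): V ← 67.28 m/s
throttle_to(10160): rpm ← 10160
adjust_airspeed(-15.12): V ← 67.28 -15.12 = 52.16 m/s
final state: V = 52.16 m/s, rpm = 10160 → n = rpm/60 = 169.333333 rev/s
J = V / (n·D) = 52.16 / (169.333333 × 0.323) = 0.953658
regime bands: climb J<0.2663 | cruise [0.2663, 0.5325) | windmill J≥0.5325
J = 0.9537 → windmill

J = 0.9537, regime = windmill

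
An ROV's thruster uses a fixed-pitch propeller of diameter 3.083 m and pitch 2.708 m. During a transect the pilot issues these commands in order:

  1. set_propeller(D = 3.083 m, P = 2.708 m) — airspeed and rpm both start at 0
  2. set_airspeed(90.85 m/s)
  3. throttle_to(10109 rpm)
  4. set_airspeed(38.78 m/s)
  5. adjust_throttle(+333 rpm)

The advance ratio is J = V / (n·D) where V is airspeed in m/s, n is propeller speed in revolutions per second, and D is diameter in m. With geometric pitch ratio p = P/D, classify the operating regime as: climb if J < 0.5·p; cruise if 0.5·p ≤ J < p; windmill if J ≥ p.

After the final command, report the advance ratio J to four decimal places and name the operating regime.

J = 0.0723, regime = climb

set_propeller: D = 3.083 m, P = 2.708 m (p = P/D = 0.878365); state ← (V=0, rpm=0)
set_airspeed(90.85): V ← 90.85 m/s
throttle_to(10109): rpm ← 10109
set_airspeed(38.78): V ← 38.78 m/s
adjust_throttle(+333): rpm ← 10109 +333 = 10442
final state: V = 38.78 m/s, rpm = 10442 → n = rpm/60 = 174.033333 rev/s
J = V / (n·D) = 38.78 / (174.033333 × 3.083) = 0.072277
regime bands: climb J<0.4392 | cruise [0.4392, 0.8784) | windmill J≥0.8784
J = 0.0723 → climb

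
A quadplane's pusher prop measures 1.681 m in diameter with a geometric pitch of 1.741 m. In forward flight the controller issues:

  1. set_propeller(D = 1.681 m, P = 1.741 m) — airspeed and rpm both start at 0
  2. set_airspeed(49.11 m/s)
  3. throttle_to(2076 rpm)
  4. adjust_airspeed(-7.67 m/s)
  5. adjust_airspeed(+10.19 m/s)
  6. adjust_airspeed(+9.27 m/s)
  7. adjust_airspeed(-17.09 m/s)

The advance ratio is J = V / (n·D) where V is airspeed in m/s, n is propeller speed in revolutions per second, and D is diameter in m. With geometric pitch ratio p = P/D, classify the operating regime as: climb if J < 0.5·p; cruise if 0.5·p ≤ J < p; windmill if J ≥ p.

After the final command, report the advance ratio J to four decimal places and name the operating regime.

J = 0.7532, regime = cruise

set_propeller: D = 1.681 m, P = 1.741 m (p = P/D = 1.035693); state ← (V=0, rpm=0)
set_airspeed(49.11): V ← 49.11 m/s
throttle_to(2076): rpm ← 2076
adjust_airspeed(-7.67): V ← 49.11 -7.67 = 41.44 m/s
adjust_airspeed(+10.19): V ← 41.44 +10.19 = 51.63 m/s
adjust_airspeed(+9.27): V ← 51.63 +9.27 = 60.9 m/s
adjust_airspeed(-17.09): V ← 60.9 -17.09 = 43.81 m/s
final state: V = 43.81 m/s, rpm = 2076 → n = rpm/60 = 34.600000 rev/s
J = V / (n·D) = 43.81 / (34.600000 × 1.681) = 0.753233
regime bands: climb J<0.5178 | cruise [0.5178, 1.0357) | windmill J≥1.0357
J = 0.7532 → cruise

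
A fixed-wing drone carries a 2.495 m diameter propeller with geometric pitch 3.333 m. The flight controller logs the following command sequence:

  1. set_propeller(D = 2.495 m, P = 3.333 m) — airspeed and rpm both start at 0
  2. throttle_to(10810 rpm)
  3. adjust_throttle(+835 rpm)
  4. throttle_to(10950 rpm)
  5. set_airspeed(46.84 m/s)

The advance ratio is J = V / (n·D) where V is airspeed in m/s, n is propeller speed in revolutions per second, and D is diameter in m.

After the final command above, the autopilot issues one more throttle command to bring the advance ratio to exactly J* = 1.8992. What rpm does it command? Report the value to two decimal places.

set_propeller: D = 2.495 m, P = 3.333 m (p = P/D = 1.335872); state ← (V=0, rpm=0)
throttle_to(10810): rpm ← 10810
adjust_throttle(+835): rpm ← 10810 +835 = 11645
throttle_to(10950): rpm ← 10950
set_airspeed(46.84): V ← 46.84 m/s
final state: V = 46.84 m/s, rpm = 10950 → n = rpm/60 = 182.500000 rev/s
target J* = 1.8992; solve J* = V/(n·D) for n: n = V/(J*·D) = 46.84/(1.8992 × 2.495) = 9.884976 rev/s
rpm = 60·n = 593.098581

rpm = 593.10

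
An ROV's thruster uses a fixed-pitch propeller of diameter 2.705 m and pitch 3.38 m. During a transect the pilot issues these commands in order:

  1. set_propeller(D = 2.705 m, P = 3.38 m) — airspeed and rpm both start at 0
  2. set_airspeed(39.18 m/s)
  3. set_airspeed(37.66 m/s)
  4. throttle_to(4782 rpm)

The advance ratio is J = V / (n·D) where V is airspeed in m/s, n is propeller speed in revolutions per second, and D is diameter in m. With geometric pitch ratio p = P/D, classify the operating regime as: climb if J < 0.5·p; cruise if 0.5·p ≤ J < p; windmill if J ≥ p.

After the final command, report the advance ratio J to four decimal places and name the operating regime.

set_propeller: D = 2.705 m, P = 3.38 m (p = P/D = 1.249538); state ← (V=0, rpm=0)
set_airspeed(39.18): V ← 39.18 m/s
set_airspeed(37.66): V ← 37.66 m/s
throttle_to(4782): rpm ← 4782
final state: V = 37.66 m/s, rpm = 4782 → n = rpm/60 = 79.700000 rev/s
J = V / (n·D) = 37.66 / (79.700000 × 2.705) = 0.174685
regime bands: climb J<0.6248 | cruise [0.6248, 1.2495) | windmill J≥1.2495
J = 0.1747 → climb

J = 0.1747, regime = climb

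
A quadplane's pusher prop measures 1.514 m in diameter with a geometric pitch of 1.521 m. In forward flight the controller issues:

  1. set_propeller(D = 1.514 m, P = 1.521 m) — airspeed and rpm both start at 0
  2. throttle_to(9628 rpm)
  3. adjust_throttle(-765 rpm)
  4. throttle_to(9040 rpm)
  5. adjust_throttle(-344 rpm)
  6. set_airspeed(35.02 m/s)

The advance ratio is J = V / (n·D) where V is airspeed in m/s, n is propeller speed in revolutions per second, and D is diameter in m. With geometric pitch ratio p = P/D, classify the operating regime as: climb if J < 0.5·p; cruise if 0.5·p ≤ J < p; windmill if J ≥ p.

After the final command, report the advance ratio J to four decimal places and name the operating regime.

J = 0.1596, regime = climb

set_propeller: D = 1.514 m, P = 1.521 m (p = P/D = 1.004624); state ← (V=0, rpm=0)
throttle_to(9628): rpm ← 9628
adjust_throttle(-765): rpm ← 9628 -765 = 8863
throttle_to(9040): rpm ← 9040
adjust_throttle(-344): rpm ← 9040 -344 = 8696
set_airspeed(35.02): V ← 35.02 m/s
final state: V = 35.02 m/s, rpm = 8696 → n = rpm/60 = 144.933333 rev/s
J = V / (n·D) = 35.02 / (144.933333 × 1.514) = 0.159596
regime bands: climb J<0.5023 | cruise [0.5023, 1.0046) | windmill J≥1.0046
J = 0.1596 → climb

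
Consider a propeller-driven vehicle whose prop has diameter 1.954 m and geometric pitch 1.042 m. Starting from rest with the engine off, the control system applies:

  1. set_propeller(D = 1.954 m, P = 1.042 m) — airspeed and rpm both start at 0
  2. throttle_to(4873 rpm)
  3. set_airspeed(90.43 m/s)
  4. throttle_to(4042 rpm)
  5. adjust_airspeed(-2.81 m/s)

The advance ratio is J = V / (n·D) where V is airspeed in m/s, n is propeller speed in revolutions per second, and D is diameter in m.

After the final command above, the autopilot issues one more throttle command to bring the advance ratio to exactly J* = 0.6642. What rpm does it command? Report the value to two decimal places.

set_propeller: D = 1.954 m, P = 1.042 m (p = P/D = 0.533265); state ← (V=0, rpm=0)
throttle_to(4873): rpm ← 4873
set_airspeed(90.43): V ← 90.43 m/s
throttle_to(4042): rpm ← 4042
adjust_airspeed(-2.81): V ← 90.43 -2.81 = 87.62 m/s
final state: V = 87.62 m/s, rpm = 4042 → n = rpm/60 = 67.366667 rev/s
target J* = 0.6642; solve J* = V/(n·D) for n: n = V/(J*·D) = 87.62/(0.6642 × 1.954) = 67.511820 rev/s
rpm = 60·n = 4050.709221

rpm = 4050.71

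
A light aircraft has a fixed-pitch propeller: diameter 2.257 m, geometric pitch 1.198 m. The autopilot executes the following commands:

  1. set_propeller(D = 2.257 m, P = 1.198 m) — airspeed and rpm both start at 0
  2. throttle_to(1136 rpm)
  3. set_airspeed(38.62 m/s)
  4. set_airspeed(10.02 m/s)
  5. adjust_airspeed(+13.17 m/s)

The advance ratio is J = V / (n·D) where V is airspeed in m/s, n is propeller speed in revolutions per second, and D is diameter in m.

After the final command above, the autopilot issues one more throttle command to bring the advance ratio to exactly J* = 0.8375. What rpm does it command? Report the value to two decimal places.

set_propeller: D = 2.257 m, P = 1.198 m (p = P/D = 0.530793); state ← (V=0, rpm=0)
throttle_to(1136): rpm ← 1136
set_airspeed(38.62): V ← 38.62 m/s
set_airspeed(10.02): V ← 10.02 m/s
adjust_airspeed(+13.17): V ← 10.02 +13.17 = 23.19 m/s
final state: V = 23.19 m/s, rpm = 1136 → n = rpm/60 = 18.933333 rev/s
target J* = 0.8375; solve J* = V/(n·D) for n: n = V/(J*·D) = 23.19/(0.8375 × 2.257) = 12.268300 rev/s
rpm = 60·n = 736.097977

rpm = 736.10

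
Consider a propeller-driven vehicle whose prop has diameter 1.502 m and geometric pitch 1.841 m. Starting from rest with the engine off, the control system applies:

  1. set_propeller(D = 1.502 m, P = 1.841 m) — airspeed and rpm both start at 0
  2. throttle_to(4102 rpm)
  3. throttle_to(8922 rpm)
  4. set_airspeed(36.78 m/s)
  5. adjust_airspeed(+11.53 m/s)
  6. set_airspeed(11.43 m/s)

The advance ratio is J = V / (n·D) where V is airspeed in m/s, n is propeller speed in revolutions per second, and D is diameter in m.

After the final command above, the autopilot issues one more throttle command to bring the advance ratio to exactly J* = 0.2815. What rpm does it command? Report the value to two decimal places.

rpm = 1621.99

set_propeller: D = 1.502 m, P = 1.841 m (p = P/D = 1.225699); state ← (V=0, rpm=0)
throttle_to(4102): rpm ← 4102
throttle_to(8922): rpm ← 8922
set_airspeed(36.78): V ← 36.78 m/s
adjust_airspeed(+11.53): V ← 36.78 +11.53 = 48.31 m/s
set_airspeed(11.43): V ← 11.43 m/s
final state: V = 11.43 m/s, rpm = 8922 → n = rpm/60 = 148.700000 rev/s
target J* = 0.2815; solve J* = V/(n·D) for n: n = V/(J*·D) = 11.43/(0.2815 × 1.502) = 27.033227 rev/s
rpm = 60·n = 1621.993647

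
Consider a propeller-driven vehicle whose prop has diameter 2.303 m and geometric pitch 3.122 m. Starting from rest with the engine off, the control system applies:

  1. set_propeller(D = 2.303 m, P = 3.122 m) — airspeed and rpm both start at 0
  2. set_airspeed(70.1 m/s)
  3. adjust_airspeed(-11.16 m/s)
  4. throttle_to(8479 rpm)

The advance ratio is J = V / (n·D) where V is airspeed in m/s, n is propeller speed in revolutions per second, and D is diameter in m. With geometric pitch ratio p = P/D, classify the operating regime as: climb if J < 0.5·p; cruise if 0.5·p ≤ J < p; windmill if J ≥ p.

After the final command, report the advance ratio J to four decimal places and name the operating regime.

J = 0.1811, regime = climb

set_propeller: D = 2.303 m, P = 3.122 m (p = P/D = 1.355623); state ← (V=0, rpm=0)
set_airspeed(70.1): V ← 70.1 m/s
adjust_airspeed(-11.16): V ← 70.1 -11.16 = 58.94 m/s
throttle_to(8479): rpm ← 8479
final state: V = 58.94 m/s, rpm = 8479 → n = rpm/60 = 141.316667 rev/s
J = V / (n·D) = 58.94 / (141.316667 × 2.303) = 0.181102
regime bands: climb J<0.6778 | cruise [0.6778, 1.3556) | windmill J≥1.3556
J = 0.1811 → climb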